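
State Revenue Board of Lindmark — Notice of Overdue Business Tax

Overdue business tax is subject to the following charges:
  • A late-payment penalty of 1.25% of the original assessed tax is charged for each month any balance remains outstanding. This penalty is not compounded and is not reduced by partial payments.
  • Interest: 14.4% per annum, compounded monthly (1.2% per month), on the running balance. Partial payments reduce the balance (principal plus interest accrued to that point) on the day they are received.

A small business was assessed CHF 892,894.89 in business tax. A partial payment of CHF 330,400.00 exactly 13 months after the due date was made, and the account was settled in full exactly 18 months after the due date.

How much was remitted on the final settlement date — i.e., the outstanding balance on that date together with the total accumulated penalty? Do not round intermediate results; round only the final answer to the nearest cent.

Balance at month 13: CHF 892,894.8900 × (1 + 0.012)^13 = CHF 1,042,670.2929…
After CHF 330,400.00 payment: CHF 1,042,670.2929… − CHF 330,400.00 = CHF 712,270.2929…
Balance at month 18: CHF 712,270.2929… × (1 + 0.012)^5 = CHF 756,044.5617…
Penalty: 18 × 1.25% × CHF 892,894.89 = CHF 200,901.35…
Final settlement = outstanding balance + penalty = CHF 756,044.5617… + CHF 200,901.35… = CHF 956,945.91

CHF 956,945.91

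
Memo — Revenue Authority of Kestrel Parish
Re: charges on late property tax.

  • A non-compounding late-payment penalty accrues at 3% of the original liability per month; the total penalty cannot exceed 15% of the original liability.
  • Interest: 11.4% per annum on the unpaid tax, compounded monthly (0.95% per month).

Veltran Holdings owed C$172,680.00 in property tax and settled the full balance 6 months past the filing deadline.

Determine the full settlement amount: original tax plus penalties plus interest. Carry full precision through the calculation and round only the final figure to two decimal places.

Penalty (uncapped): 6 × 3% × C$172,680.00 = C$31,082.40; cap = 15% × C$172,680.00 = C$25,902.00 → penalty = C$25,902.00
Interest: C$172,680.00 × ((1 + 0.0095)^6 − 1) = C$172,680.00 × 0.0583710… = C$10,079.5078…
Total = C$172,680.00 + C$25,902.0000 + C$10,079.5078… = C$208,661.51

C$208,661.51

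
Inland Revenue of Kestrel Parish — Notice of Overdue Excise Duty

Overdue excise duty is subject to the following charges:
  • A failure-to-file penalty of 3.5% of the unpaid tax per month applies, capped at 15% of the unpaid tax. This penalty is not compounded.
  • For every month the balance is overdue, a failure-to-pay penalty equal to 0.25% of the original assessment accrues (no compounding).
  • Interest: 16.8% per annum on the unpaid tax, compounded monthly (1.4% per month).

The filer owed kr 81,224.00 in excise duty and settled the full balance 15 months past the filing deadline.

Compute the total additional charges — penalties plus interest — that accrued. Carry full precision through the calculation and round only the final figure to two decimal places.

kr 34,063.93

Failure-to-file: 15 × 3.5% × kr 81,224.00 = kr 42,642.60, capped at 15% × kr 81,224.00 = kr 12,183.60
Failure-to-pay penalty = 0.25% × kr 81,224.00 × 15 mo = kr 3,045.90
Interest: kr 81,224.00 × ((1 + 0.014)^15 − 1) = kr 81,224.00 × 0.2318826… = kr 18,834.4332…
Penalties + interest = kr 15,229.5000 + kr 18,834.4332… = kr 34,063.93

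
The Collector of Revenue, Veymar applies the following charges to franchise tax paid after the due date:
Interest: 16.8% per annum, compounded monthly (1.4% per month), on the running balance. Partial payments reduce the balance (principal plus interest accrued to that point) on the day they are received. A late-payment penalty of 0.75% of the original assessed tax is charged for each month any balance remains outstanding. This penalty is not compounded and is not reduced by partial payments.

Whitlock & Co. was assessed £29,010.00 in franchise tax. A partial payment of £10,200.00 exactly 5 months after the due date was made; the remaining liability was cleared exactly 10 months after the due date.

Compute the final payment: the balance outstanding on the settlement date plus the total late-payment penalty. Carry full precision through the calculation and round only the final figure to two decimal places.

£24,578.53

Balance at month 5: £29,010.0000 × (1 + 0.014)^5 = £31,098.3612…
After £10,200.00 payment: £31,098.3612… − £10,200.00 = £20,898.3612…
Balance at month 10: £20,898.3612… × (1 + 0.014)^5 = £22,402.7848…
Penalty: 10 × 0.75% × £29,010.00 = £2,175.75
Final settlement = outstanding balance + penalty = £22,402.7848… + £2,175.75 = £24,578.53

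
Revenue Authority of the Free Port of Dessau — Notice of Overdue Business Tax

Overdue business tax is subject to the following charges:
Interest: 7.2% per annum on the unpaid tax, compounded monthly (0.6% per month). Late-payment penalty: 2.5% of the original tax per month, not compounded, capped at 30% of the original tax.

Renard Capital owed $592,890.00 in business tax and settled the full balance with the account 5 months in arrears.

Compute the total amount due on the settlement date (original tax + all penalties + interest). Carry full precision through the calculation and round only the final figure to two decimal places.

Penalty: 5 × 2.5% × $592,890.00 = $74,111.25 (below the 30% cap of $177,867.00)
Interest: $592,890.00 × ((1 + 0.006)^5 − 1) = $592,890.00 × 0.0303622… = $18,001.4249…
Total = $592,890.00 + $74,111.2500 + $18,001.4249… = $685,002.67

$685,002.67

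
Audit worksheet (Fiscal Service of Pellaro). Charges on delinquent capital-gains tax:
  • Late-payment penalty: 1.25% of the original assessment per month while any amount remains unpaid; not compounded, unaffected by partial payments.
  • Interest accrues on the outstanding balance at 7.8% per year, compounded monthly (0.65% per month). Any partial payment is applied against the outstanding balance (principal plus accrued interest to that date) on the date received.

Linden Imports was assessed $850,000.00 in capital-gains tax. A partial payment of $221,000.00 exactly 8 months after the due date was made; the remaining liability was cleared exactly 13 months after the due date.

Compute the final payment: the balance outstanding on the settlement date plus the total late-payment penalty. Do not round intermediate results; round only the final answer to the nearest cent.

$834,542.55

Balance at month 8: $850,000.0000 × (1 + 0.0065)^8 = $895,218.7289…
After $221,000.00 payment: $895,218.7289… − $221,000.00 = $674,218.7289…
Balance at month 13: $674,218.7289… × (1 + 0.0065)^5 = $696,417.5526…
Penalty: 13 × 1.25% × $850,000.00 = $138,125.00
Final settlement = outstanding balance + penalty = $696,417.5526… + $138,125.00 = $834,542.55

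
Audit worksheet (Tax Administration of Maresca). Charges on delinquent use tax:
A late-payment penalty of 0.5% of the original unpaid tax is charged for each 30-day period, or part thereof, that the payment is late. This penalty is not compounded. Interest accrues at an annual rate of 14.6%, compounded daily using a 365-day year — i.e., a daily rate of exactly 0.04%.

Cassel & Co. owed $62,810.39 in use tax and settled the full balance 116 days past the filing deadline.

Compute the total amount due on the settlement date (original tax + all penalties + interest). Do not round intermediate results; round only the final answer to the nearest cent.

$67,049.06

Penalty periods: ⌈116/30⌉ = 4; penalty = 4 × 0.5% × $62,810.39 = $1,256.21…
Interest: $62,810.39 × ((1 + 0.0004)^116 − 1) = $62,810.39 × 0.04748361… = $2,982.4638…
Total = $62,810.39 + $1,256.2078 + $2,982.4638… = $67,049.06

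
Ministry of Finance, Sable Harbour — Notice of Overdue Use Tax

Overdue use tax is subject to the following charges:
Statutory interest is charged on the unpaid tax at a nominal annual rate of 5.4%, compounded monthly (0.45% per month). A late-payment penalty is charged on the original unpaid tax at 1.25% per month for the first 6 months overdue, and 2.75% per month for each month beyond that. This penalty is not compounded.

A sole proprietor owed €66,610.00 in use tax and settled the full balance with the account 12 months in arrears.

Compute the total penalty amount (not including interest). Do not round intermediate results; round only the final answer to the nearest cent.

Penalty, months 1–6: 6 × 1.25% × €66,610.00 = €4,995.75
Penalty, months 7–12: 6 × 2.75% × €66,610.00 = €10,990.65
Total penalty = €4,995.75 + €10,990.65 = €15,986.40

€15,986.40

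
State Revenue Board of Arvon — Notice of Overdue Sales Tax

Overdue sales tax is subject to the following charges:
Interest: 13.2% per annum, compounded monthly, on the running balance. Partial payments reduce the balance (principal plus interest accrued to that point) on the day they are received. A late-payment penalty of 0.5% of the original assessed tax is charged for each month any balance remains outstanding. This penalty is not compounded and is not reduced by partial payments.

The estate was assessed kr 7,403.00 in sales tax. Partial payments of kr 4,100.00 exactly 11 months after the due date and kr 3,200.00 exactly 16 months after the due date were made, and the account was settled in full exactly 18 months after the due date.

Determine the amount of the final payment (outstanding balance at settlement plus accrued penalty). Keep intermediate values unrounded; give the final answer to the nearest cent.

Monthly rate = 13.2% ÷ 12 = 1.1%
Balance at month 11: kr 7,403.0000 × (1 + 0.011)^11 = kr 8,349.6921…
After kr 4,100.00 payment: kr 8,349.6921… − kr 4,100.00 = kr 4,249.6921…
Balance at month 16: kr 4,249.6921… × (1 + 0.011)^5 = kr 4,488.6242…
After kr 3,200.00 payment: kr 4,488.6242… − kr 3,200.00 = kr 1,288.6242…
Balance at month 18: kr 1,288.6242… × (1 + 0.011)^2 = kr 1,317.1298…
Penalty: 18 × 0.5% × kr 7,403.00 = kr 666.27
Final settlement = outstanding balance + penalty = kr 1,317.1298… + kr 666.27 = kr 1,983.40

kr 1,983.40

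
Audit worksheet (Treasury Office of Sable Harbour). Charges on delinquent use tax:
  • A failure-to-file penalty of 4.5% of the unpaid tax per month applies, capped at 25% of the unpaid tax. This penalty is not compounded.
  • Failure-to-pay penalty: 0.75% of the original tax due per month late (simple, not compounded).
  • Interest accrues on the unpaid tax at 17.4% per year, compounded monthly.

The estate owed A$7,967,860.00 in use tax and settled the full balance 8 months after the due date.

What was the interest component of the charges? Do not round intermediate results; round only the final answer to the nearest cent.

Interest (17.4%/yr ÷ 12 = 1.45%/month): A$7,967,860.00 × ((1 + 0.0145)^8 − 1) = A$972,563.7922…

A$972,563.79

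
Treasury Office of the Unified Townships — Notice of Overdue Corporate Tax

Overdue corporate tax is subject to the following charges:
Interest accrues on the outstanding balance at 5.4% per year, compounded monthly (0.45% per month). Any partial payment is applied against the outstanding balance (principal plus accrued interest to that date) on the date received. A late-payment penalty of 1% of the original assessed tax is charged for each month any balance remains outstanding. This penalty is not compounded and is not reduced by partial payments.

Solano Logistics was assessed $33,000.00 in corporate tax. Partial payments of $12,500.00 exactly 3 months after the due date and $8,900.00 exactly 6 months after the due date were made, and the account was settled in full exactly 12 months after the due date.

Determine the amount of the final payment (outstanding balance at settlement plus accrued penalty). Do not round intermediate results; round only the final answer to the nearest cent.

Balance at month 3: $33,000.0000 × (1 + 0.0045)^3 = $33,447.5078…
After $12,500.00 payment: $33,447.5078… − $12,500.00 = $20,947.5078…
Balance at month 6: $20,947.5078… × (1 + 0.0045)^3 = $21,231.5736…
After $8,900.00 payment: $21,231.5736… − $8,900.00 = $12,331.5736…
Balance at month 12: $12,331.5736… × (1 + 0.0045)^6 = $12,668.2943…
Penalty: 12 × 1% × $33,000.00 = $3,960.00
Final settlement = outstanding balance + penalty = $12,668.2943… + $3,960.00 = $16,628.29

$16,628.29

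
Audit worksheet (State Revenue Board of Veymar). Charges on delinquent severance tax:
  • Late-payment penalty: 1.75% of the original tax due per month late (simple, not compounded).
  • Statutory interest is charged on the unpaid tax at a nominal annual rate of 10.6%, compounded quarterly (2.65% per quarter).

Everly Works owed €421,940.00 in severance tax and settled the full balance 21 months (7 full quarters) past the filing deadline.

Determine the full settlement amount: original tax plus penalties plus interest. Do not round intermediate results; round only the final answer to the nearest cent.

€661,777.50

Late-payment penalty = 1.75% × €421,940.00 × 21 mo = €155,062.95
Interest: €421,940.00 × ((1 + 0.0265)^7 − 1) = €421,940.00 × 0.2009161… = €84,774.5494…
Total = €421,940.00 + €155,062.9500 + €84,774.5494… = €661,777.50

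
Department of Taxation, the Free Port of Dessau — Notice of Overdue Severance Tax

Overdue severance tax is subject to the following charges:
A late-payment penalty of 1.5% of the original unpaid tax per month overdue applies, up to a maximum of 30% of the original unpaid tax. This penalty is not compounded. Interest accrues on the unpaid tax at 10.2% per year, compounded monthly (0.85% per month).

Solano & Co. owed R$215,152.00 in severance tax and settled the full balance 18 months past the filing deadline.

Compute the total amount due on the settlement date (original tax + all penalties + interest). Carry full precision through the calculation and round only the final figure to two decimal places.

Penalty: 18 × 1.5% × R$215,152.00 = R$58,091.04 (below the 30% cap of R$64,545.60)
Interest: R$215,152.00 × ((1 + 0.0085)^18 − 1) = R$215,152.00 × 0.1645717… = R$35,407.9383…
Total = R$215,152.00 + R$58,091.0400 + R$35,407.9383… = R$308,650.98

R$308,650.98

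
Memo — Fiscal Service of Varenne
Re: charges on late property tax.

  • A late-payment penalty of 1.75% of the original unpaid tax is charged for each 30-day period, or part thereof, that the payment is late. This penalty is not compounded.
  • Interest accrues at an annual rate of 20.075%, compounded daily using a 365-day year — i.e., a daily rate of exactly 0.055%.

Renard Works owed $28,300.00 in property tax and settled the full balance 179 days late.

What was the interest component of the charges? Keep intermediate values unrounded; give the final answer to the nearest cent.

$2,927.05

Interest: $28,300.00 × ((1 + 0.00055)^179 − 1) = $28,300.00 × 0.10342937… = $2,927.0511…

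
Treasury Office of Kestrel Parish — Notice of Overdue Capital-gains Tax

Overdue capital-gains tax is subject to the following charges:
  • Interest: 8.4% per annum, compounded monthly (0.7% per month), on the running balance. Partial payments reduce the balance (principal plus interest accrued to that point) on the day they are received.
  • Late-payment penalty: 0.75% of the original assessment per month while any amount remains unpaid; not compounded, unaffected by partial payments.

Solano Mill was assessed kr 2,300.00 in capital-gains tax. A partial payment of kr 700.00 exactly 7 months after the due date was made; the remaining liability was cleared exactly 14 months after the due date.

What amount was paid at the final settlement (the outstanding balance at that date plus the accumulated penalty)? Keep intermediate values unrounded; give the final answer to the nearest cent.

Balance at month 7: kr 2,300.0000 × (1 + 0.007)^7 = kr 2,415.0945…
After kr 700.00 payment: kr 2,415.0945… − kr 700.00 = kr 1,715.0945…
Balance at month 14: kr 1,715.0945… × (1 + 0.007)^7 = kr 1,800.9197…
Penalty: 14 × 0.75% × kr 2,300.00 = kr 241.50
Final settlement = outstanding balance + penalty = kr 1,800.9197… + kr 241.50 = kr 2,042.42

kr 2,042.42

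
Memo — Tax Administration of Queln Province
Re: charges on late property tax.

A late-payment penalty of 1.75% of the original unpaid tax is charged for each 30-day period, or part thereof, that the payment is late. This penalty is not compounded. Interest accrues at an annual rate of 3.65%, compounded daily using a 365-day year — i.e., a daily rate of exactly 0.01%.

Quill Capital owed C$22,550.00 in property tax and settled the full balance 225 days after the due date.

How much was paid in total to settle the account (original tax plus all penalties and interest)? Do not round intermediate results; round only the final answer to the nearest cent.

Penalty periods: ⌈225/30⌉ = 8; penalty = 8 × 1.75% × C$22,550.00 = C$3,157.00
Interest: C$22,550.00 × ((1 + 0.0001)^225 − 1) = C$22,550.00 × 0.02275388… = C$513.1001…
Total = C$22,550.00 + C$3,157.0000 + C$513.1001… = C$26,220.10

C$26,220.10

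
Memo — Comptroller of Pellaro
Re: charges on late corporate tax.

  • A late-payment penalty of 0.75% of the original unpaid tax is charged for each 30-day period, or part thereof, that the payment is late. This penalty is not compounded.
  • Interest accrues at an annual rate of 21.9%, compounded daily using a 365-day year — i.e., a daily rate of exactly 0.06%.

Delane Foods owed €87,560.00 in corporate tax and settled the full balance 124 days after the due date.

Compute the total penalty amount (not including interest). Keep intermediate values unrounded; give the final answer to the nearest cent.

Penalty periods: ⌈124/30⌉ = 5; penalty = 5 × 0.75% × €87,560.00 = €3,283.50

€3,283.50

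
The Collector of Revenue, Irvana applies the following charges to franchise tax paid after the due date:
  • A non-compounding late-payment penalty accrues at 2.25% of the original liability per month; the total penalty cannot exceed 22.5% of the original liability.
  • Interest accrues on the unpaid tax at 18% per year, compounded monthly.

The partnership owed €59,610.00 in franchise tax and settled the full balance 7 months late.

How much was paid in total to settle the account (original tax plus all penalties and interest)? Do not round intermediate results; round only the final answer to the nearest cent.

Penalty: 7 × 2.25% × €59,610.00 = €9,388.58… (below the 22.5% cap of €13,412.25)
Interest (18%/yr ÷ 12 = 1.5%/month): €59,610.00 × ((1 + 0.015)^7 − 1) = €6,547.8553…
Total = €59,610.00 + €9,388.5750 + €6,547.8553… = €75,546.43

€75,546.43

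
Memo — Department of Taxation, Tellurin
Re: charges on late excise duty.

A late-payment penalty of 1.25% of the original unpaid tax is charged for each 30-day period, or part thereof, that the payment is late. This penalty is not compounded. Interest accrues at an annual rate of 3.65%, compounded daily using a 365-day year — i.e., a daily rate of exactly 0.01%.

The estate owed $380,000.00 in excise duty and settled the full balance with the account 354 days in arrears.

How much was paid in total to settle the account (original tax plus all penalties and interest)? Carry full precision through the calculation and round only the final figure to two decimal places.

Penalty periods: ⌈354/30⌉ = 12; penalty = 12 × 1.25% × $380,000.00 = $57,000.00
Interest: $380,000.00 × ((1 + 0.0001)^354 − 1) = $380,000.00 × 0.03603221… = $13,692.2382…
Total = $380,000.00 + $57,000.0000 + $13,692.2382… = $450,692.24

$450,692.24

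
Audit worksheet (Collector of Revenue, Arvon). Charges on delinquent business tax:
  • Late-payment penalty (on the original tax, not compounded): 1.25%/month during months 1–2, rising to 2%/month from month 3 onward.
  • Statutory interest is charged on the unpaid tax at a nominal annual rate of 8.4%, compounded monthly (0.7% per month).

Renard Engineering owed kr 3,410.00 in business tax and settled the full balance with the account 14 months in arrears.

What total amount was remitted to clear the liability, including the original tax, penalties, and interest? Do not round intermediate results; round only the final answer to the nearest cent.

Penalty, months 1–2: 2 × 1.25% × kr 3,410.00 = kr 85.25
Penalty, months 3–14: 12 × 2% × kr 3,410.00 = kr 818.40
Interest: kr 3,410.00 × ((1 + 0.007)^14 − 1) = kr 3,410.00 × 0.1025863… = kr 349.8192…
Total = kr 3,410.00 + kr 903.6500 + kr 349.8192… = kr 4,663.47

kr 4,663.47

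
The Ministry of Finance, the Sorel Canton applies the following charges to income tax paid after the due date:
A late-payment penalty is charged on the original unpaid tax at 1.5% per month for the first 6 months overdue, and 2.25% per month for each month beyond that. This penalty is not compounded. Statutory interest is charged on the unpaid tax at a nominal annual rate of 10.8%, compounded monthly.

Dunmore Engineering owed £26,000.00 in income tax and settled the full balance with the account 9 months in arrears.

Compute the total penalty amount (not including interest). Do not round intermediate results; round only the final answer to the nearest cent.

£4,095.00

Penalty, months 1–6: 6 × 1.5% × £26,000.00 = £2,340.00
Penalty, months 7–9: 3 × 2.25% × £26,000.00 = £1,755.00
Total penalty = £2,340.00 + £1,755.00 = £4,095.00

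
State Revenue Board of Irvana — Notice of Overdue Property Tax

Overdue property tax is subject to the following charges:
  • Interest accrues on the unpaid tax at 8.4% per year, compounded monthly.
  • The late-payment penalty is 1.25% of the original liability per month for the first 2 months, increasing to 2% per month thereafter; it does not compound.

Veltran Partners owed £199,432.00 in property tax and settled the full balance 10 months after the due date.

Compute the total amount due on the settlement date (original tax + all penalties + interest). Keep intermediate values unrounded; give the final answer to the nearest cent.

Penalty, months 1–2: 2 × 1.25% × £199,432.00 = £4,985.80
Penalty, months 3–10: 8 × 2% × £199,432.00 = £31,909.12
Interest (8.4%/yr ÷ 12 = 0.7%/month): £199,432.00 × ((1 + 0.007)^10 − 1) = £14,408.2976…
Total = £199,432.00 + £36,894.9200 + £14,408.2976… = £250,735.22

£250,735.22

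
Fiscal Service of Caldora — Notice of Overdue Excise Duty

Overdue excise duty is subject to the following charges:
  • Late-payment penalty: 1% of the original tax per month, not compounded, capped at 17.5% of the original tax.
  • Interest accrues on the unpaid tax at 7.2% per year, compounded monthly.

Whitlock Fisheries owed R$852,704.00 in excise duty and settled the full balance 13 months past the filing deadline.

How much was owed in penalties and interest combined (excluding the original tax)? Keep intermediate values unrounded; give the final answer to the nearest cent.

R$179,810.30

Penalty: 13 × 1% × R$852,704.00 = R$110,851.52 (below the 17.5% cap of R$149,223.20)
Interest (7.2%/yr ÷ 12 = 0.6%/month): R$852,704.00 × ((1 + 0.006)^13 − 1) = R$68,958.7802…
Penalties + interest = R$110,851.5200 + R$68,958.7802… = R$179,810.30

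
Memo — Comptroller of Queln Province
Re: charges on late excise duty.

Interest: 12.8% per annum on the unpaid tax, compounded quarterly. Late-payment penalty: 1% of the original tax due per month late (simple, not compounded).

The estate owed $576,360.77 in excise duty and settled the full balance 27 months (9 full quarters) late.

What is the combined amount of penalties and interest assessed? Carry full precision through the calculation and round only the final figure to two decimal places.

Late-payment penalty: 27 × 1% × $576,360.77 = $155,617.41…
Interest (12.8%/yr ÷ 4 = 3.2%/quarter): $576,360.77 × ((1 + 0.032)^9 − 1) = $188,903.9437…
Penalties + interest = $155,617.4079 + $188,903.9437… = $344,521.35

$344,521.35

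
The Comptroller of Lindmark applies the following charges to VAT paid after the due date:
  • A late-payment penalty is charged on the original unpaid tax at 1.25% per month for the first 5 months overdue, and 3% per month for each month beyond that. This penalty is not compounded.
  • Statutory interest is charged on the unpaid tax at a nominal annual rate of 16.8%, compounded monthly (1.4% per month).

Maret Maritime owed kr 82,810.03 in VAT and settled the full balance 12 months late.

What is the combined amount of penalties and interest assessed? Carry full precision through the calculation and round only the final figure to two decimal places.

Penalty, months 1–5: 5 × 1.25% × kr 82,810.03 = kr 5,175.63…
Penalty, months 6–12: 7 × 3% × kr 82,810.03 = kr 17,390.11…
Interest: kr 82,810.03 × ((1 + 0.014)^12 − 1) = kr 82,810.03 × 0.1815591… = kr 15,034.9169…
Penalties + interest = kr 22,565.7332… + kr 15,034.9169… = kr 37,600.65

kr 37,600.65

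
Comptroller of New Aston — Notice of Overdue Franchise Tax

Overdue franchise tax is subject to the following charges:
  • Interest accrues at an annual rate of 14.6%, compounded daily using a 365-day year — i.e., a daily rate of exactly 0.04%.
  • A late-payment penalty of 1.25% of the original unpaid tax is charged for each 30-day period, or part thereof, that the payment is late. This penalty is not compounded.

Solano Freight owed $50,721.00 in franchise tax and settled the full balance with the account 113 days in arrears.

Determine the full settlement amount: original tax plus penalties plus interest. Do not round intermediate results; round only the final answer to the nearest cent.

Penalty periods: ⌈113/30⌉ = 4; penalty = 4 × 1.25% × $50,721.00 = $2,536.05
Interest: $50,721.00 × ((1 + 0.0004)^113 − 1) = $50,721.00 × 0.04622763… = $2,344.7117…
Total = $50,721.00 + $2,536.0500 + $2,344.7117… = $55,601.76

$55,601.76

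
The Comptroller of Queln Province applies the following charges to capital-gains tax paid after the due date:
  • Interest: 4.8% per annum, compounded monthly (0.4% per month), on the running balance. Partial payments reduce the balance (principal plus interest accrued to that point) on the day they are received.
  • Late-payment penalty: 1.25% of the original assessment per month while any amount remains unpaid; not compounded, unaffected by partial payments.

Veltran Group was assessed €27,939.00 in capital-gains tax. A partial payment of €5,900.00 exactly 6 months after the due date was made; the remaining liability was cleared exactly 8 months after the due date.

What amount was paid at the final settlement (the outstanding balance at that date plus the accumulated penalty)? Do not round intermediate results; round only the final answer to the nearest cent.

Balance at month 6: €27,939.0000 × (1 + 0.004)^6 = €28,616.2772…
After €5,900.00 payment: €28,616.2772… − €5,900.00 = €22,716.2772…
Balance at month 8: €22,716.2772… × (1 + 0.004)^2 = €22,898.3709…
Penalty: 8 × 1.25% × €27,939.00 = €2,793.90
Final settlement = outstanding balance + penalty = €22,898.3709… + €2,793.90 = €25,692.27

€25,692.27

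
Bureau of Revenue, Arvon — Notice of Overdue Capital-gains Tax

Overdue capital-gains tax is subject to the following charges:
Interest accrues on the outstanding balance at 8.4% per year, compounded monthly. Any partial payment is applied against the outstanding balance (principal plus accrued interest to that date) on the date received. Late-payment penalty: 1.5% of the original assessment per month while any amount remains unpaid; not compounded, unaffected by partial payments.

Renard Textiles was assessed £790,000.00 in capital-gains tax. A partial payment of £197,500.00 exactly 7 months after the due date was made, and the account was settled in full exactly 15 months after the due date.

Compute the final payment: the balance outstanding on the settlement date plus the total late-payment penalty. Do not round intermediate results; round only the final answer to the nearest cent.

Monthly rate = 8.4% ÷ 12 = 0.7%
Balance at month 7: £790,000.0000 × (1 + 0.007)^7 = £829,532.4606…
After £197,500.00 payment: £829,532.4606… − £197,500.00 = £632,032.4606…
Balance at month 15: £632,032.4606… × (1 + 0.007)^8 = £668,305.6738…
Penalty: 15 × 1.5% × £790,000.00 = £177,750.00
Final settlement = outstanding balance + penalty = £668,305.6738… + £177,750.00 = £846,055.67

£846,055.67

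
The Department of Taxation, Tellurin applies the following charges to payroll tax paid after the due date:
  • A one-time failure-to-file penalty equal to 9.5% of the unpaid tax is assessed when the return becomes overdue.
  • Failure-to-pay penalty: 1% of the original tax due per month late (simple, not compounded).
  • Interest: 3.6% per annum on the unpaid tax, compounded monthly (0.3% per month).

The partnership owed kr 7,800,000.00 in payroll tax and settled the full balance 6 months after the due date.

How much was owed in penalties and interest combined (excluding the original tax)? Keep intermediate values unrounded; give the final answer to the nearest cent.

kr 1,350,457.22

Failure-to-file penalty: 9.5% × kr 7,800,000.00 = kr 741,000.00
Failure-to-pay penalty: 6 × 1% × kr 7,800,000.00 = kr 468,000.00
Interest: kr 7,800,000.00 × ((1 + 0.003)^6 − 1) = kr 7,800,000.00 × 0.0181355… = kr 141,457.2215…
Penalties + interest = kr 1,209,000.0000 + kr 141,457.2215… = kr 1,350,457.22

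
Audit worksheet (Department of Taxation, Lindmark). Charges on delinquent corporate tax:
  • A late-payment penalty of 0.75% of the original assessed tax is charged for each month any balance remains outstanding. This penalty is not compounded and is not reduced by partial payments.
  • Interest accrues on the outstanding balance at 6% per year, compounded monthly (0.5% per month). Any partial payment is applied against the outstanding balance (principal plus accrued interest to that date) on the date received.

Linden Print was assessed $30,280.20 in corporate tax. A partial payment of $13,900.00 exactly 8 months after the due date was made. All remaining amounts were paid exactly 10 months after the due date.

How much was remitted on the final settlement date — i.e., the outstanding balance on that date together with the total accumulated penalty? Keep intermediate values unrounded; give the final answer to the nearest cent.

Balance at month 8: $30,280.2000 × (1 + 0.005)^8 = $31,512.8174…
After $13,900.00 payment: $31,512.8174… − $13,900.00 = $17,612.8174…
Balance at month 10: $17,612.8174… × (1 + 0.005)^2 = $17,789.3859…
Penalty: 10 × 0.75% × $30,280.20 = $2,271.02…
Final settlement = outstanding balance + penalty = $17,789.3859… + $2,271.02… = $20,060.40

$20,060.40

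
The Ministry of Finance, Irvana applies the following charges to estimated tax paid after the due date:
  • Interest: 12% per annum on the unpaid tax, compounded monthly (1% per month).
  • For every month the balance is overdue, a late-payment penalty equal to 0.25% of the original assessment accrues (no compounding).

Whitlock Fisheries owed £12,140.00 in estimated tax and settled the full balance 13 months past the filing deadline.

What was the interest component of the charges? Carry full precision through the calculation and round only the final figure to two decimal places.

£1,676.45

Interest: £12,140.00 × ((1 + 0.01)^13 − 1) = £12,140.00 × 0.1380933… = £1,676.4524…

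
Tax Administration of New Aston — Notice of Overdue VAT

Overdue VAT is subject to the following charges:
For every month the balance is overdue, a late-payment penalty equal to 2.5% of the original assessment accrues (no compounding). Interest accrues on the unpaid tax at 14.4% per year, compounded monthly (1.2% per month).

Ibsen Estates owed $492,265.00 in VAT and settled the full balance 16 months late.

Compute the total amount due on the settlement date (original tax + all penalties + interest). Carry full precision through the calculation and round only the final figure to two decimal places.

Late-payment penalty = 2.5% × $492,265.00 × 16 mo = $196,906.00
Interest: $492,265.00 × ((1 + 0.012)^16 − 1) = $492,265.00 × 0.2102865… = $103,516.6991…
Total = $492,265.00 + $196,906.0000 + $103,516.6991… = $792,687.70

$792,687.70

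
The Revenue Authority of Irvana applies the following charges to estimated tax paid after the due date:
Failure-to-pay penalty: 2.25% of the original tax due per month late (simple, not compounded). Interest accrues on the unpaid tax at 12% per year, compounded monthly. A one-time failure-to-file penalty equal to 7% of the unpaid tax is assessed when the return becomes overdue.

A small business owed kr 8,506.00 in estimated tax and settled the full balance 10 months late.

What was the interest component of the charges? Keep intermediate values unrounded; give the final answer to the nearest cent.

Interest (12%/yr ÷ 12 = 1%/month): kr 8,506.00 × ((1 + 0.01)^10 − 1) = kr 889.9158…

kr 889.92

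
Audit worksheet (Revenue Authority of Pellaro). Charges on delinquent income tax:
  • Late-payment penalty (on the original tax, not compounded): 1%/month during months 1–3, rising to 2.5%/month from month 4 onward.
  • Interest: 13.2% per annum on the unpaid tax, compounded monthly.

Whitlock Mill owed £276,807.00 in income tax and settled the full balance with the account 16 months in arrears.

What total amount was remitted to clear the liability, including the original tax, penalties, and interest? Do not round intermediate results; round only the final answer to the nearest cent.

Penalty, months 1–3: 3 × 1% × £276,807.00 = £8,304.21
Penalty, months 4–16: 13 × 2.5% × £276,807.00 = £89,962.28…
Interest (13.2%/yr ÷ 12 = 1.1%/month): £276,807.00 × ((1 + 0.011)^16 − 1) = £52,951.1652…
Total = £276,807.00 + £98,266.4850 + £52,951.1652… = £428,024.65

£428,024.65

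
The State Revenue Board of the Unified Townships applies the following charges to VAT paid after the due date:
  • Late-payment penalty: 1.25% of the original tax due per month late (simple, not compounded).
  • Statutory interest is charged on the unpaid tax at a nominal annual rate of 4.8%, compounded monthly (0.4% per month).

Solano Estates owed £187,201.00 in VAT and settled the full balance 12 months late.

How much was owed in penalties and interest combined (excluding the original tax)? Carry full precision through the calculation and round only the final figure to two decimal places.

£37,266.14

Late-payment penalty: 12 × 1.25% × £187,201.00 = £28,080.15
Interest: £187,201.00 × ((1 + 0.004)^12 − 1) = £187,201.00 × 0.0490702… = £9,185.9919…
Penalties + interest = £28,080.1500 + £9,185.9919… = £37,266.14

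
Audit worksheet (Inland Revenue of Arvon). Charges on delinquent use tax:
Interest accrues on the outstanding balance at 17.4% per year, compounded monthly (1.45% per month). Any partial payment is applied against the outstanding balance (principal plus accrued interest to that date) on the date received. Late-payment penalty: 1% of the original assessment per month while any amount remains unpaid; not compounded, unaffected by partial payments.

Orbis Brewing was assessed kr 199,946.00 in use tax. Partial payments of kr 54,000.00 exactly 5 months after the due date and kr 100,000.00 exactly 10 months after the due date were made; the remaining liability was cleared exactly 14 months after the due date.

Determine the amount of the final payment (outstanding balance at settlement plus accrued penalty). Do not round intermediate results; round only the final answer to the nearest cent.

Balance at month 5: kr 199,946.0000 × (1 + 0.0145)^5 = kr 214,868.6114…
After kr 54,000.00 payment: kr 214,868.6114… − kr 54,000.00 = kr 160,868.6114…
Balance at month 10: kr 160,868.6114… × (1 + 0.0145)^5 = kr 172,874.7519…
After kr 100,000.00 payment: kr 172,874.7519… − kr 100,000.00 = kr 72,874.7519…
Balance at month 14: kr 72,874.7519… × (1 + 0.0145)^4 = kr 77,194.3109…
Penalty: 14 × 1% × kr 199,946.00 = kr 27,992.44
Final settlement = outstanding balance + penalty = kr 77,194.3109… + kr 27,992.44 = kr 105,186.75

kr 105,186.75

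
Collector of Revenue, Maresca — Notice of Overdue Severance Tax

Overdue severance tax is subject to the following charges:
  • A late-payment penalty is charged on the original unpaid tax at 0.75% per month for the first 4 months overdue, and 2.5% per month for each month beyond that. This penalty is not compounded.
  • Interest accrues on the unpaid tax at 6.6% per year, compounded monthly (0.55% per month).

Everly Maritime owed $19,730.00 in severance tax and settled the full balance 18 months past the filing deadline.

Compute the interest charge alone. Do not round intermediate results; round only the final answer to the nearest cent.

Interest: $19,730.00 × ((1 + 0.0055)^18 − 1) = $19,730.00 × 0.1037669… = $2,047.3201…

$2,047.32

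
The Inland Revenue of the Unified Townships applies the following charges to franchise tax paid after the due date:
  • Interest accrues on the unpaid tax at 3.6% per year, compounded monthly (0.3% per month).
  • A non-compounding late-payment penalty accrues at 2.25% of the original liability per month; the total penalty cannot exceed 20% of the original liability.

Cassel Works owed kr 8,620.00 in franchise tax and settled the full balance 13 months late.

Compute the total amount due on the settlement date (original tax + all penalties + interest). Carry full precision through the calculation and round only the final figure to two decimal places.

Penalty (uncapped): 13 × 2.25% × kr 8,620.00 = kr 2,521.35; cap = 20% × kr 8,620.00 = kr 1,724.00 → penalty = kr 1,724.00
Interest: kr 8,620.00 × ((1 + 0.003)^13 − 1) = kr 8,620.00 × 0.0397098… = kr 342.2983…
Total = kr 8,620.00 + kr 1,724.0000 + kr 342.2983… = kr 10,686.30

kr 10,686.30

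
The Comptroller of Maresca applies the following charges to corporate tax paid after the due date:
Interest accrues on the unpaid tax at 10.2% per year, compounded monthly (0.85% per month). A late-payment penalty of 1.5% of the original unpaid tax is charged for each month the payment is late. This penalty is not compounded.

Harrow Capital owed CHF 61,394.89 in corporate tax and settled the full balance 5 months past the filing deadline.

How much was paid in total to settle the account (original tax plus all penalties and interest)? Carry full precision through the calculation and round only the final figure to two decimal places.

CHF 68,653.53

Late-payment penalty: 5 × 1.5% × CHF 61,394.89 = CHF 4,604.62…
Interest: CHF 61,394.89 × ((1 + 0.0085)^5 − 1) = CHF 61,394.89 × 0.0432287… = CHF 2,654.0193…
Total = CHF 61,394.89 + CHF 4,604.6168… + CHF 2,654.0193… = CHF 68,653.53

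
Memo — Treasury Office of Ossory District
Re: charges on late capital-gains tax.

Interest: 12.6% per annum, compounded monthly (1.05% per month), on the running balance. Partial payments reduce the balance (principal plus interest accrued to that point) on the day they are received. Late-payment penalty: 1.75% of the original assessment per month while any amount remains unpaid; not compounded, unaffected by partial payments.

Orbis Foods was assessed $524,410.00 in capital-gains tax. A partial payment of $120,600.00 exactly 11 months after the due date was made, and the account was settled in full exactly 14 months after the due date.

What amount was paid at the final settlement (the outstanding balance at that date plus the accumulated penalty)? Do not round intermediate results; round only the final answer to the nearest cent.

$611,028.56

Balance at month 11: $524,410.0000 × (1 + 0.0105)^11 = $588,261.5475…
After $120,600.00 payment: $588,261.5475… − $120,600.00 = $467,661.5475…
Balance at month 14: $467,661.5475… × (1 + 0.0105)^3 = $482,548.1066…
Penalty: 14 × 1.75% × $524,410.00 = $128,480.45
Final settlement = outstanding balance + penalty = $482,548.1066… + $128,480.45 = $611,028.56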